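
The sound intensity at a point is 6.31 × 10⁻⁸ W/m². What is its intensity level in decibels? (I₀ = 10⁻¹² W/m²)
β = 10·log₁₀(I/I₀) = 48 dB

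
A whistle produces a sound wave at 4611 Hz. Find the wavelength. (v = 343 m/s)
λ = v/f = 0.07439 m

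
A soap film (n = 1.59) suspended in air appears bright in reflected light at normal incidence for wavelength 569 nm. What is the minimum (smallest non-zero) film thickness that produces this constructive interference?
2nt = (m − ½)λ with m = 1 → t = (m − ½)λ/(2n) = 89.47 nm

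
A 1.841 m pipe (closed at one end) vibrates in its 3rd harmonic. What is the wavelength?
λₙ = 4L/n = 2.455 m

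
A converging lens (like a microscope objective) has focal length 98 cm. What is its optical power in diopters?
P = 1/f = 1.02 D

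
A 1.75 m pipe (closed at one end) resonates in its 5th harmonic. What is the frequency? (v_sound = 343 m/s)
fₙ = nv/(4L) = 245 Hz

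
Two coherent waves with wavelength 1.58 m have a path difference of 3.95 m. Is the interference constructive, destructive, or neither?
destructive — path difference = 2.5λ, an odd multiple of λ/2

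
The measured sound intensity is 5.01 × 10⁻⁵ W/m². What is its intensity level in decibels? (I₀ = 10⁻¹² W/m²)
β = 10·log₁₀(I/I₀) = 77 dB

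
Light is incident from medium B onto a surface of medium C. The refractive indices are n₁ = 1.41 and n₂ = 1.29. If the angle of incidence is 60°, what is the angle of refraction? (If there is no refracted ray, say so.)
sin θ₂ = (n₁/n₂)·sin θ₁ = 0.9466 → θ₂ = 71.19°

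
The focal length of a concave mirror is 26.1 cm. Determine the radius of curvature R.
R = 2|f| = 52.2 cm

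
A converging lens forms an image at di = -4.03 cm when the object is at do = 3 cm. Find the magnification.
M = −di/do = 1.343 (upright image)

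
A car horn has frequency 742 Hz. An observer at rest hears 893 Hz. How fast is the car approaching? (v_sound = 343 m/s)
v_s = v·(1 − f/f_obs) = 58 m/s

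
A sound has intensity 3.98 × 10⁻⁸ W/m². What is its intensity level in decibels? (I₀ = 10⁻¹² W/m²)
β = 10·log₁₀(I/I₀) = 46 dB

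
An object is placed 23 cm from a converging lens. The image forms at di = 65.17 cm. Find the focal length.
1/f = 1/do + 1/di → f = 17 cm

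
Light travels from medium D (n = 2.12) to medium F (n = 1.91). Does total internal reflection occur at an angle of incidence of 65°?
θc = arcsin(n₂/n₁) = 64.28°; 65° > θc, so yes — total internal reflection.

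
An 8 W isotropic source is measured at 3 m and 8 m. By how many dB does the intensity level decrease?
Δβ = 20·log₁₀(r₂/r₁) = 8.519 dB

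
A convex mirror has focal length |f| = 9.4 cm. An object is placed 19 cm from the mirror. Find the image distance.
f = −9.4 cm (convex); 1/di = 1/f − 1/do → di = -6.289 cm (virtual image, behind mirror)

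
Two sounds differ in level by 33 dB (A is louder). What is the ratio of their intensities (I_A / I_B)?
I_A/I_B = 10^(Δβ/10) = 1995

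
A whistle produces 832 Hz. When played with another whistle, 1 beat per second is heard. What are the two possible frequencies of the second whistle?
f₂ = 832 ± 1 Hz → 833 Hz or 831 Hz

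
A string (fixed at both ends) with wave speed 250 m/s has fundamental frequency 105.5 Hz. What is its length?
L = v/(2f₁) = 1.185 m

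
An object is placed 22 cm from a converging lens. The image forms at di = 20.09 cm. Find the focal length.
1/f = 1/do + 1/di → f = 10.5 cm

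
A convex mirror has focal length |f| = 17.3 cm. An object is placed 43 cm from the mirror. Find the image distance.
f = −17.3 cm (convex); 1/di = 1/f − 1/do → di = -12.34 cm (virtual image, behind mirror)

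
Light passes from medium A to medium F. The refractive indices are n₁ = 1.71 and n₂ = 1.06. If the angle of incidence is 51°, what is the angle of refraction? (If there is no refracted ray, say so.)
sin θ₂ = (n₁/n₂)·sin θ₁ = 1.254 > 1, so there is no refracted ray — the light undergoes total internal reflection.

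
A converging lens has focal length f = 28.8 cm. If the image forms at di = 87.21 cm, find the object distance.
1/do = 1/f − 1/di → do = 43 cm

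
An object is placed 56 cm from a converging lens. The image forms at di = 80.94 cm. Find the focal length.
1/f = 1/do + 1/di → f = 33.1 cm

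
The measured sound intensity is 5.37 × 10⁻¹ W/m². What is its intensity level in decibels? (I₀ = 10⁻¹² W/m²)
β = 10·log₁₀(I/I₀) = 117.3 dB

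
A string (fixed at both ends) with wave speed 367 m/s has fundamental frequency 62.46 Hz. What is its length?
L = v/(2f₁) = 2.938 m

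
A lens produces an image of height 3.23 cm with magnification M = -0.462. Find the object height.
ho = |hi|/|M| = 6.991 cm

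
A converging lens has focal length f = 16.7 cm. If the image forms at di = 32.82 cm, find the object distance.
1/do = 1/f − 1/di → do = 34 cm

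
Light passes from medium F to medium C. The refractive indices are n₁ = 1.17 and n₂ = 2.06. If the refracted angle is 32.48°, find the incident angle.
sin θ₁ = (n₂/n₁)·sin θ₂ → θ₁ = 71°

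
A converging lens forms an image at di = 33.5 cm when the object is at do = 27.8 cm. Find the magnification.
M = −di/do = -1.205 (inverted image)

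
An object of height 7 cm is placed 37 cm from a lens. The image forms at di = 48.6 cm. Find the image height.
hi = (-di/do) × ho = -9.195 cm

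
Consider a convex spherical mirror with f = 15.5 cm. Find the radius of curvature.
R = 2|f| = 31 cm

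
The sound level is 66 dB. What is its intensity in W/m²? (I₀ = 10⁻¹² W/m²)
I = I₀·10^(β/10) = 3.98 × 10⁻⁶ W/m²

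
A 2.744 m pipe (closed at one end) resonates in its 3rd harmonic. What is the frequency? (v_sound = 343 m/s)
fₙ = nv/(4L) = 93.75 Hz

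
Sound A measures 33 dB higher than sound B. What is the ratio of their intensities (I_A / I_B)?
I_A/I_B = 10^(Δβ/10) = 1995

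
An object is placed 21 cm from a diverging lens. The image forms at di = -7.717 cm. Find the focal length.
1/f = 1/do + 1/di → f = -12.2 cm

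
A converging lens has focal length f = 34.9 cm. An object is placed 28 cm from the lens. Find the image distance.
1/di = 1/f − 1/do → di = -141.6 cm (virtual image)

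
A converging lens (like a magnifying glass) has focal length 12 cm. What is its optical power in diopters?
P = 1/f = 8.333 D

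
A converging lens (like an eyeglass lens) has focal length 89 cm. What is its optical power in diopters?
P = 1/f = 1.124 D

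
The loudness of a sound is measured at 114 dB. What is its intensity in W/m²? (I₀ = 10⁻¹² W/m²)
I = I₀·10^(β/10) = 2.51 × 10⁻¹ W/m²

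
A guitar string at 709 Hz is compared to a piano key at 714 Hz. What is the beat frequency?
5 Hz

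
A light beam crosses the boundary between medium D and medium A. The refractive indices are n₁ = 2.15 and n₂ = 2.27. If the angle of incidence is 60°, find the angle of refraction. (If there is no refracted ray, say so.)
sin θ₂ = (n₁/n₂)·sin θ₁ = 0.8202 → θ₂ = 55.11°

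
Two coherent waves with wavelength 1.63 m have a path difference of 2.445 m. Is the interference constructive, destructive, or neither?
destructive — path difference = 1.5λ, an odd multiple of λ/2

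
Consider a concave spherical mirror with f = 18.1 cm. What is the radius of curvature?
R = 2|f| = 36.2 cm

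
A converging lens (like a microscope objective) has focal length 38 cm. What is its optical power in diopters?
P = 1/f = 2.632 D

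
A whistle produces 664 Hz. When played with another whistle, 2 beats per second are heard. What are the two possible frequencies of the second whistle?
f₂ = 664 ± 2 Hz → 666 Hz or 662 Hz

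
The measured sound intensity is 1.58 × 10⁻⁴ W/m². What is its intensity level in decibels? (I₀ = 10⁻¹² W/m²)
β = 10·log₁₀(I/I₀) = 81.99 dB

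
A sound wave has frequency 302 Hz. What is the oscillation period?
T = 1/f = 0.003311 s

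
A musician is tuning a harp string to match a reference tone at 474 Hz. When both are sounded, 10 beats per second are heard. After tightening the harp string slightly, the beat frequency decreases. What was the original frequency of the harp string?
464 Hz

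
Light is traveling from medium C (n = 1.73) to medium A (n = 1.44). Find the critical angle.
θc = arcsin(n₂/n₁) = 56.34°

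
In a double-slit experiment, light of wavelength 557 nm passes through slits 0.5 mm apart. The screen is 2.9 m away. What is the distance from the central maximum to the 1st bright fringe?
y = mλL/d = 3.231 mm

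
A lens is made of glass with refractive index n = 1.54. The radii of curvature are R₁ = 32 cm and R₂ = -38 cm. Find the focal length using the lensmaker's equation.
1/f = (n − 1)(1/R₁ − 1/R₂) → f = 32.17 cm (converging lens)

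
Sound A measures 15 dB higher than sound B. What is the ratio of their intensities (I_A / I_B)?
I_A/I_B = 10^(Δβ/10) = 31.62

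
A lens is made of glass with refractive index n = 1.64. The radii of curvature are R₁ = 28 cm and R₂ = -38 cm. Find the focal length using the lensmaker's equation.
1/f = (n − 1)(1/R₁ − 1/R₂) → f = 25.19 cm (converging lens)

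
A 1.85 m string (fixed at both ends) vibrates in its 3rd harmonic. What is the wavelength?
λₙ = 2L/n = 1.233 m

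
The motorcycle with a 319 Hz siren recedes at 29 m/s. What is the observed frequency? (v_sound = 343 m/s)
f_obs = f·v/(v + v_s) = 294.1 Hz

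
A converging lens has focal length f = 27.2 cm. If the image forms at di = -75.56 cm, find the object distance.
1/do = 1/f − 1/di → do = 20 cm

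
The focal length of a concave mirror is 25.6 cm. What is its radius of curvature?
R = 2|f| = 51.2 cm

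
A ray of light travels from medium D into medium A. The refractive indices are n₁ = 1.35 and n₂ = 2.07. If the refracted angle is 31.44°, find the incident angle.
sin θ₁ = (n₂/n₁)·sin θ₂ → θ₁ = 53.11°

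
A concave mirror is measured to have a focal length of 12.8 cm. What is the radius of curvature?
R = 2|f| = 25.6 cm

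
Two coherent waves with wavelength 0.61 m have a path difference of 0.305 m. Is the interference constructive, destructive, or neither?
destructive — path difference = 0.5λ, an odd multiple of λ/2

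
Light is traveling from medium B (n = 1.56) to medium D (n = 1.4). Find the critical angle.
θc = arcsin(n₂/n₁) = 63.82°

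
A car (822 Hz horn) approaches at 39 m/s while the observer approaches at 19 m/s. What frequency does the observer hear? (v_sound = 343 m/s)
f_obs = f·(v + v_o)/(v − v_s) = 978.8 Hz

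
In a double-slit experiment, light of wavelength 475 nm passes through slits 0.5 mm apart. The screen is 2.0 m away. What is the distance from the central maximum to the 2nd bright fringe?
y = mλL/d = 3.8 mm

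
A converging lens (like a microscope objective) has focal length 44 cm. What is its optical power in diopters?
P = 1/f = 2.273 D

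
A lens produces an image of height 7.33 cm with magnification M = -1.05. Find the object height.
ho = |hi|/|M| = 6.981 cm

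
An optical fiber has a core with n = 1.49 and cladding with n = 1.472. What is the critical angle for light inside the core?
θc = arcsin(n_cladding/n_core) = 81.09°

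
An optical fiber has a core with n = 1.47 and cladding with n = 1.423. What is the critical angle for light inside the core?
θc = arcsin(n_cladding/n_core) = 75.47°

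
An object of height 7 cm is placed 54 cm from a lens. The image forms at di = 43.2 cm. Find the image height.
hi = (-di/do) × ho = -5.6 cm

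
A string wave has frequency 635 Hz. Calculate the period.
T = 1/f = 0.001575 s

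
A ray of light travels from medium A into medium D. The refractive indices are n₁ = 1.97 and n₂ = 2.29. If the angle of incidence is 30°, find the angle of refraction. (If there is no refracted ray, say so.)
sin θ₂ = (n₁/n₂)·sin θ₁ = 0.4301 → θ₂ = 25.48°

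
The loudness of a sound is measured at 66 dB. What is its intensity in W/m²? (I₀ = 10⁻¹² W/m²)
I = I₀·10^(β/10) = 3.98 × 10⁻⁶ W/m²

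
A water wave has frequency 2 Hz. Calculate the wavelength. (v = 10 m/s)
λ = v/f = 5 m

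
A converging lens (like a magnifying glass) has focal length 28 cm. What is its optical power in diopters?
P = 1/f = 3.571 D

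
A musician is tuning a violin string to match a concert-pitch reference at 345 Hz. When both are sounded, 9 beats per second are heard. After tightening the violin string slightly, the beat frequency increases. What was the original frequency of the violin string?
354 Hz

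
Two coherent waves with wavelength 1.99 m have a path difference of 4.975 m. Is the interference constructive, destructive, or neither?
destructive — path difference = 2.5λ, an odd multiple of λ/2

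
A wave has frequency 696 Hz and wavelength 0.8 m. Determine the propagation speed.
v = fλ = 556.8 m/s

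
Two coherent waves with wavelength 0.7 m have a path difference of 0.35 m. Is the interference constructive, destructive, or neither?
destructive — path difference = 0.5λ, an odd multiple of λ/2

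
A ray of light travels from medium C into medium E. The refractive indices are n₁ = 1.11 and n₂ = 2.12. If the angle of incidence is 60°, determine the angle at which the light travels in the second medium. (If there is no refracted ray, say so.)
sin θ₂ = (n₁/n₂)·sin θ₁ = 0.4534 → θ₂ = 26.96°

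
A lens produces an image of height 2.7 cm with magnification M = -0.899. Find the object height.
ho = |hi|/|M| = 3.003 cm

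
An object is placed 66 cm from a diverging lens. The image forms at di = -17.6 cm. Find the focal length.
1/f = 1/do + 1/di → f = -24 cm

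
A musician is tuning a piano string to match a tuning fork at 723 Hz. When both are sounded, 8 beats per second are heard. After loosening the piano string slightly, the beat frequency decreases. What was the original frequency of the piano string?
731 Hz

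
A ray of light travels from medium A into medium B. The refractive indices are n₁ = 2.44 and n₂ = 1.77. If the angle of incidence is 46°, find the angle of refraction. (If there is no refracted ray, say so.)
sin θ₂ = (n₁/n₂)·sin θ₁ = 0.9916 → θ₂ = 82.58°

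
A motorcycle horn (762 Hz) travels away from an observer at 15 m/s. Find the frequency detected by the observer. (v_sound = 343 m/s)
f_obs = f·v/(v + v_s) = 730.1 Hz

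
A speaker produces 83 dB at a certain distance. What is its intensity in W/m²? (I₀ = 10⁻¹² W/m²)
I = I₀·10^(β/10) = 2.00 × 10⁻⁴ W/m²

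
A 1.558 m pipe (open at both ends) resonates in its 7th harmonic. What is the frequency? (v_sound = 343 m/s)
fₙ = nv/(2L) = 770.5 Hz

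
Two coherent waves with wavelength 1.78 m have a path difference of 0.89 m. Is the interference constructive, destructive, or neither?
destructive — path difference = 0.5λ, an odd multiple of λ/2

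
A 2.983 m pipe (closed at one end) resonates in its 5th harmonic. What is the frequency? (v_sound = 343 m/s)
fₙ = nv/(4L) = 143.7 Hz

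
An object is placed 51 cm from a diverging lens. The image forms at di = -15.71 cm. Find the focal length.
1/f = 1/do + 1/di → f = -22.7 cm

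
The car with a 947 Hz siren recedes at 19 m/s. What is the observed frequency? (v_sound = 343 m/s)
f_obs = f·v/(v + v_s) = 897.3 Hz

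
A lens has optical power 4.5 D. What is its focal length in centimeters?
f = 1/P = 22.22 cm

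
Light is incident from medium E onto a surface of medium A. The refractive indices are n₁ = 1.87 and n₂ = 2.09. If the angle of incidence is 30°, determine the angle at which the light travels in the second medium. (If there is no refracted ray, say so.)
sin θ₂ = (n₁/n₂)·sin θ₁ = 0.4474 → θ₂ = 26.57°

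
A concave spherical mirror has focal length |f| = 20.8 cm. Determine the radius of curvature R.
R = 2|f| = 41.6 cm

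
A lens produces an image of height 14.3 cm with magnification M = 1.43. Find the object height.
ho = |hi|/|M| = 10 cm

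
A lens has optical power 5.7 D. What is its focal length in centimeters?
f = 1/P = 17.54 cm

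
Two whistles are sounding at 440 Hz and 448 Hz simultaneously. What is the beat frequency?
8 Hz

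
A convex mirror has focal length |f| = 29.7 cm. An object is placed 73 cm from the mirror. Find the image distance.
f = −29.7 cm (convex); 1/di = 1/f − 1/do → di = -21.11 cm (virtual image, behind mirror)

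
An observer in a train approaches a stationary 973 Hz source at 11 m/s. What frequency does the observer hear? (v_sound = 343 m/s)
f_obs = f·(v + v_o)/v = 1004 Hz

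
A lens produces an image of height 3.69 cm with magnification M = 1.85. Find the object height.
ho = |hi|/|M| = 1.995 cm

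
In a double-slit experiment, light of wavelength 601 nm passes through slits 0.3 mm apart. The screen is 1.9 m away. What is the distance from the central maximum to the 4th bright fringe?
y = mλL/d = 15.23 mm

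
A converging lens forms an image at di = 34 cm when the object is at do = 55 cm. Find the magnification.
M = −di/do = -0.6182 (inverted image)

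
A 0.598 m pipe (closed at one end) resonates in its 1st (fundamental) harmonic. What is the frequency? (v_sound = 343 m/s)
fₙ = nv/(4L) = 143.4 Hz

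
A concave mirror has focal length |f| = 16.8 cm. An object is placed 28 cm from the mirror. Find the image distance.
f = +16.8 cm (concave); 1/di = 1/f − 1/do → di = 42 cm (real image, in front of mirror)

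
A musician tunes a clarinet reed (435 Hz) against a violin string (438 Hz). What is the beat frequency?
3 Hz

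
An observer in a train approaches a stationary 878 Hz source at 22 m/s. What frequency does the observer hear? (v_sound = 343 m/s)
f_obs = f·(v + v_o)/v = 934.3 Hz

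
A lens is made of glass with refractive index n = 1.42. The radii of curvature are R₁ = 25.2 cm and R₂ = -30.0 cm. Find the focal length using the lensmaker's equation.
1/f = (n − 1)(1/R₁ − 1/R₂) → f = 32.61 cm (converging lens)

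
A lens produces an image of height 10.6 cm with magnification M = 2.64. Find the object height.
ho = |hi|/|M| = 4.015 cm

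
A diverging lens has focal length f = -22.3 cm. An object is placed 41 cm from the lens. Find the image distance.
1/di = 1/f − 1/do → di = -14.44 cm (virtual image)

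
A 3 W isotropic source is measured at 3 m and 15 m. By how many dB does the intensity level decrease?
Δβ = 20·log₁₀(r₂/r₁) = 13.98 dB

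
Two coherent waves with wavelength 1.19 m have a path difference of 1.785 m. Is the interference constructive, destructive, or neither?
destructive — path difference = 1.5λ, an odd multiple of λ/2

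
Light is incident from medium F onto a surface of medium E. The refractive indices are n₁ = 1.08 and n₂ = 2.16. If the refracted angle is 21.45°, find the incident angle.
sin θ₁ = (n₂/n₁)·sin θ₂ → θ₁ = 47°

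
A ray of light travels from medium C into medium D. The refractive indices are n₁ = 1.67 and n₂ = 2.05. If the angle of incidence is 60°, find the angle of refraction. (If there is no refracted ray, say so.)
sin θ₂ = (n₁/n₂)·sin θ₁ = 0.7055 → θ₂ = 44.87°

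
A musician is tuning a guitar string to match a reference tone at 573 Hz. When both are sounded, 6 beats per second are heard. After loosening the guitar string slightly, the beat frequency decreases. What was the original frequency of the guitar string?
579 Hz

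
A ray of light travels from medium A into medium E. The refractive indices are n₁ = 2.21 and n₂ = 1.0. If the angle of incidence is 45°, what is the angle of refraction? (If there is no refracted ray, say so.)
sin θ₂ = (n₁/n₂)·sin θ₁ = 1.563 > 1, so there is no refracted ray — the light undergoes total internal reflection.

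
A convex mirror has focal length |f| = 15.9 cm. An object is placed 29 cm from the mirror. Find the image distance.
f = −15.9 cm (convex); 1/di = 1/f − 1/do → di = -10.27 cm (virtual image, behind mirror)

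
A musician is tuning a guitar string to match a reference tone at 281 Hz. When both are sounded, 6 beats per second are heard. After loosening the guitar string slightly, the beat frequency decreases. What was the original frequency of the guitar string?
287 Hz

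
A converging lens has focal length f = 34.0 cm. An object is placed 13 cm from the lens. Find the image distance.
1/di = 1/f − 1/do → di = -21.05 cm (virtual image)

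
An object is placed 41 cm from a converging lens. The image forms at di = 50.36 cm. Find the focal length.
1/f = 1/do + 1/di → f = 22.6 cm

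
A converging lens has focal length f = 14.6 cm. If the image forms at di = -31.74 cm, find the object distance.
1/do = 1/f − 1/di → do = 10 cm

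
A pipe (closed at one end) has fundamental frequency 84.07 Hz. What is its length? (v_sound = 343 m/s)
L = v/(4f₁) = 1.02 m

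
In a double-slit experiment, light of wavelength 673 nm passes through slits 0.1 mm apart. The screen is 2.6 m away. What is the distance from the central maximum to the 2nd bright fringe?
y = mλL/d = 35 mm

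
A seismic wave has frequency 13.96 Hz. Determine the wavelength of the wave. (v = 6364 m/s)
λ = v/f = 455.9 m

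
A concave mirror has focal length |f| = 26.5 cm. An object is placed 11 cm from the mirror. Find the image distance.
f = +26.5 cm (concave); 1/di = 1/f − 1/do → di = -18.81 cm (virtual image, behind mirror)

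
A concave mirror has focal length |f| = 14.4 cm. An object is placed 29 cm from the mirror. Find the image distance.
f = +14.4 cm (concave); 1/di = 1/f − 1/do → di = 28.6 cm (real image, in front of mirror)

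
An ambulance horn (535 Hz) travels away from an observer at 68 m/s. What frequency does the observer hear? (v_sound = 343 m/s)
f_obs = f·v/(v + v_s) = 446.5 Hz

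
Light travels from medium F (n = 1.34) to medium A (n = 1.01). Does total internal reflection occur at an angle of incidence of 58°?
θc = arcsin(n₂/n₁) = 48.91°; 58° > θc, so yes — total internal reflection.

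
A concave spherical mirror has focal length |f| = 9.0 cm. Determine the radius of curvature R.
R = 2|f| = 18 cm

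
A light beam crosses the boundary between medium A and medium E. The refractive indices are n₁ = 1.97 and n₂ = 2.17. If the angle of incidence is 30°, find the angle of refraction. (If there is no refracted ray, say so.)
sin θ₂ = (n₁/n₂)·sin θ₁ = 0.4539 → θ₂ = 27°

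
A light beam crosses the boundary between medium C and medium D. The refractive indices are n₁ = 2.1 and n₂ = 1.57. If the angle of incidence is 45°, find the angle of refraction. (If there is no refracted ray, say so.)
sin θ₂ = (n₁/n₂)·sin θ₁ = 0.9458 → θ₂ = 71.05°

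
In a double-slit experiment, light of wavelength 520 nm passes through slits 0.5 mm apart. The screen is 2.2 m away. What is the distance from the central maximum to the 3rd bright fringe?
y = mλL/d = 6.864 mm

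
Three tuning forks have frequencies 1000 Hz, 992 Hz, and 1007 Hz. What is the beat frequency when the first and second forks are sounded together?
8 Hz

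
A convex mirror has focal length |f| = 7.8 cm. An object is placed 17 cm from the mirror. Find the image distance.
f = −7.8 cm (convex); 1/di = 1/f − 1/do → di = -5.347 cm (virtual image, behind mirror)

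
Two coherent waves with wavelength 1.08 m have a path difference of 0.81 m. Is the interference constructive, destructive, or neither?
neither (partial) — path difference = 0.75λ, neither a whole number of wavelengths nor an odd multiple of λ/2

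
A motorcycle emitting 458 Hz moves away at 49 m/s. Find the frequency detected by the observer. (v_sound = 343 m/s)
f_obs = f·v/(v + v_s) = 400.8 Hz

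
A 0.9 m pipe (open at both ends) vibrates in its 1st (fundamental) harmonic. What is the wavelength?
λₙ = 2L/n = 1.8 m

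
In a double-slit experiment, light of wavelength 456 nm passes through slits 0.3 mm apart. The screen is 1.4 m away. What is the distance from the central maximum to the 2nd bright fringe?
y = mλL/d = 4.256 mm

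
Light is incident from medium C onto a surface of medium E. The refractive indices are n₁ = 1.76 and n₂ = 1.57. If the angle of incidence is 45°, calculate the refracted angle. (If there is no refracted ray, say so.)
sin θ₂ = (n₁/n₂)·sin θ₁ = 0.7927 → θ₂ = 52.44°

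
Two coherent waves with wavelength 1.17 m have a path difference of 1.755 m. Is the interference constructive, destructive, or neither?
destructive — path difference = 1.5λ, an odd multiple of λ/2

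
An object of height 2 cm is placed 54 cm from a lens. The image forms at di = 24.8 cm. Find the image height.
hi = (-di/do) × ho = -0.9185 cm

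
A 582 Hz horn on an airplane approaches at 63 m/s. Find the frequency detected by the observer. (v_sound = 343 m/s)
f_obs = f·v/(v − v_s) = 713 Hz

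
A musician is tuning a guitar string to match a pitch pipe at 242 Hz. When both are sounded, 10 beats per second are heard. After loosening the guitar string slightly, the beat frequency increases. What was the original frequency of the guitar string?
232 Hz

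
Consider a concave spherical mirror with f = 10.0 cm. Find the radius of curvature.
R = 2|f| = 20 cm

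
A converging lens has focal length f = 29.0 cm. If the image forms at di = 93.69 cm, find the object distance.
1/do = 1/f − 1/di → do = 42 cm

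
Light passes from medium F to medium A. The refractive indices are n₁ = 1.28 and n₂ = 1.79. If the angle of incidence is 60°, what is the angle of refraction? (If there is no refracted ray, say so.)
sin θ₂ = (n₁/n₂)·sin θ₁ = 0.6193 → θ₂ = 38.26°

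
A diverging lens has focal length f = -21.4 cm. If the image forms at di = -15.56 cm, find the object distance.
1/do = 1/f − 1/di → do = 57.02 cm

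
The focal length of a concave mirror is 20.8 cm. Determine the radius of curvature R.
R = 2|f| = 41.6 cm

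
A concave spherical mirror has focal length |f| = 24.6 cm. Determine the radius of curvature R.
R = 2|f| = 49.2 cm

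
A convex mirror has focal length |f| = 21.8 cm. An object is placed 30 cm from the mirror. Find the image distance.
f = −21.8 cm (convex); 1/di = 1/f − 1/do → di = -12.63 cm (virtual image, behind mirror)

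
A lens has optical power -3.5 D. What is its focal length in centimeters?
f = 1/P = -28.57 cm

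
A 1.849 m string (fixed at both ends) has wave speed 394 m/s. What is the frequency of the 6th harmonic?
fₙ = nv/(2L) = 639.3 Hz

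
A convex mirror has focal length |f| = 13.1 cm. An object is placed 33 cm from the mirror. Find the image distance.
f = −13.1 cm (convex); 1/di = 1/f − 1/do → di = -9.377 cm (virtual image, behind mirror)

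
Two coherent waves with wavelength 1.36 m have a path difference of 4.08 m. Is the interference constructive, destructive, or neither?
constructive — path difference = 3λ, a whole number of wavelengths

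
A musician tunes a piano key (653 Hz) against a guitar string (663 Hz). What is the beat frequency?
10 Hz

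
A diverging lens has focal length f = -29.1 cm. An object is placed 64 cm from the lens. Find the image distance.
1/di = 1/f − 1/do → di = -20 cm (virtual image)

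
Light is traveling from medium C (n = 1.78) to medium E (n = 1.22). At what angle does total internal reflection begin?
θc = arcsin(n₂/n₁) = 43.27°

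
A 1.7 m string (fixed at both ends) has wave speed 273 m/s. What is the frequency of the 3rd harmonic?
fₙ = nv/(2L) = 240.9 Hz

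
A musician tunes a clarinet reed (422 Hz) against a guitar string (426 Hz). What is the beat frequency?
4 Hz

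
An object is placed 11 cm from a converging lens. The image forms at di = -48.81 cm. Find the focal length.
1/f = 1/do + 1/di → f = 14.2 cm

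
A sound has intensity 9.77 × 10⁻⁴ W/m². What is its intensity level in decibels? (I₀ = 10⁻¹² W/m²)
β = 10·log₁₀(I/I₀) = 89.9 dB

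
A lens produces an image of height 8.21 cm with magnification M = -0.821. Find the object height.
ho = |hi|/|M| = 10 cm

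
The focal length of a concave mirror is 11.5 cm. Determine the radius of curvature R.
R = 2|f| = 23 cm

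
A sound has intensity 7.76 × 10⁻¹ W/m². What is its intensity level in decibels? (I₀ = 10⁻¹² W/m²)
β = 10·log₁₀(I/I₀) = 118.9 dB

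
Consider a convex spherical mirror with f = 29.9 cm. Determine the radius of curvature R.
R = 2|f| = 59.8 cm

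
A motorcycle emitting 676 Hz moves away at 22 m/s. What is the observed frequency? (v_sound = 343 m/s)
f_obs = f·v/(v + v_s) = 635.3 Hz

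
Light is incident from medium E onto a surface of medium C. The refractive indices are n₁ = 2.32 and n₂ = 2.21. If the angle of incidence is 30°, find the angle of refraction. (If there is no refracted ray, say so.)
sin θ₂ = (n₁/n₂)·sin θ₁ = 0.5249 → θ₂ = 31.66°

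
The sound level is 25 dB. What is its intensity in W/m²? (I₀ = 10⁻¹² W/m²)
I = I₀·10^(β/10) = 3.16 × 10⁻¹⁰ W/m²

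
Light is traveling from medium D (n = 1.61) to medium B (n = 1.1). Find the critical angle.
θc = arcsin(n₂/n₁) = 43.1°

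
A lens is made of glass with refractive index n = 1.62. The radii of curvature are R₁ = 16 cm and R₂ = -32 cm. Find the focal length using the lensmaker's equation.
1/f = (n − 1)(1/R₁ − 1/R₂) → f = 17.2 cm (converging lens)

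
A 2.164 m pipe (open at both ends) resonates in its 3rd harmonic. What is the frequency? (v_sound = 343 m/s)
fₙ = nv/(2L) = 237.8 Hz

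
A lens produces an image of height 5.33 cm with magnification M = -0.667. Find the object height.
ho = |hi|/|M| = 7.991 cm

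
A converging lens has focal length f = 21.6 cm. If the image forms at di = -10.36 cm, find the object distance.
1/do = 1/f − 1/di → do = 7.002 cm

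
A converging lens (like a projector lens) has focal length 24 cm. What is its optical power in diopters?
P = 1/f = 4.167 D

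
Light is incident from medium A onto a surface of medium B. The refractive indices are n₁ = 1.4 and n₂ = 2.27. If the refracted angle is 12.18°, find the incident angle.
sin θ₁ = (n₂/n₁)·sin θ₂ → θ₁ = 20°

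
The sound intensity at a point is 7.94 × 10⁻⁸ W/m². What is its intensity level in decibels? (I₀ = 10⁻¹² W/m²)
β = 10·log₁₀(I/I₀) = 49 dB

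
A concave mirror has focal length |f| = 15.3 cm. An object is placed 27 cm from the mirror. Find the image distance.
f = +15.3 cm (concave); 1/di = 1/f − 1/do → di = 35.31 cm (real image, in front of mirror)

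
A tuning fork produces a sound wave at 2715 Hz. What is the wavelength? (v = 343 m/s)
λ = v/f = 0.1263 m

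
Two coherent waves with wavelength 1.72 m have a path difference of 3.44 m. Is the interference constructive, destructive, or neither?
constructive — path difference = 2λ, a whole number of wavelengths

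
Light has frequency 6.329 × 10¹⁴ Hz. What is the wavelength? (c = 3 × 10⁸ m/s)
λ = c/f = 474 nm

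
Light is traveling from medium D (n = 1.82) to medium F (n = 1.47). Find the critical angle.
θc = arcsin(n₂/n₁) = 53.87°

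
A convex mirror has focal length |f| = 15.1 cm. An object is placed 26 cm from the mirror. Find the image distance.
f = −15.1 cm (convex); 1/di = 1/f − 1/do → di = -9.552 cm (virtual image, behind mirror)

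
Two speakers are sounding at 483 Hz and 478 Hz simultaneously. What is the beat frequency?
5 Hz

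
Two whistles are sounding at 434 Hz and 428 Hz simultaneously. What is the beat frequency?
6 Hz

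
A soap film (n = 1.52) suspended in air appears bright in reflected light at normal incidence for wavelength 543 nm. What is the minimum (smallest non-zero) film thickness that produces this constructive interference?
2nt = (m − ½)λ with m = 1 → t = (m − ½)λ/(2n) = 89.31 nm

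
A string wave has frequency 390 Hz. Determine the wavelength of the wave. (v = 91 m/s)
λ = v/f = 0.2333 m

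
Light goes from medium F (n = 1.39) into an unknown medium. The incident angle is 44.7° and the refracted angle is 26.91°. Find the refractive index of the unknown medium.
n₂ = n₁·sin θ₁ / sin θ₂ = 2.16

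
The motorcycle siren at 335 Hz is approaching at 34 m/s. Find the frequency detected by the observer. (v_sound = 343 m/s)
f_obs = f·v/(v − v_s) = 371.9 Hz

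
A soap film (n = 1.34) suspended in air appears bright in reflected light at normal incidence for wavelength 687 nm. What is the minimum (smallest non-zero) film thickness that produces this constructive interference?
2nt = (m − ½)λ with m = 1 → t = (m − ½)λ/(2n) = 128.2 nm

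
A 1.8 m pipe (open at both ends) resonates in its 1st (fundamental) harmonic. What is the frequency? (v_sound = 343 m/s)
fₙ = nv/(2L) = 95.28 Hz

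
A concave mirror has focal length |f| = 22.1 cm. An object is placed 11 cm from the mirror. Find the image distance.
f = +22.1 cm (concave); 1/di = 1/f − 1/do → di = -21.9 cm (virtual image, behind mirror)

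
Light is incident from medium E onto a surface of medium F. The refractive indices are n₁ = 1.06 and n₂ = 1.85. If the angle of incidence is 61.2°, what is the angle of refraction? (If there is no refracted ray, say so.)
sin θ₂ = (n₁/n₂)·sin θ₁ = 0.5021 → θ₂ = 30.14°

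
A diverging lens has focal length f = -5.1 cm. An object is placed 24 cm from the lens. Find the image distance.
1/di = 1/f − 1/do → di = -4.206 cm (virtual image)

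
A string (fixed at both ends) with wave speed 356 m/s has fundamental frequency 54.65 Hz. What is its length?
L = v/(2f₁) = 3.257 m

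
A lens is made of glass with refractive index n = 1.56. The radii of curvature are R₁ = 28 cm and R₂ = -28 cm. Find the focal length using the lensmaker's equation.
1/f = (n − 1)(1/R₁ − 1/R₂) → f = 25 cm (converging lens)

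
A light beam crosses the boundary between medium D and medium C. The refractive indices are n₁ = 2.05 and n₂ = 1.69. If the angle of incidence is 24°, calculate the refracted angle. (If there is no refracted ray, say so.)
sin θ₂ = (n₁/n₂)·sin θ₁ = 0.4934 → θ₂ = 29.56°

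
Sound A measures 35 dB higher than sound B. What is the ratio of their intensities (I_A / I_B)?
I_A/I_B = 10^(Δβ/10) = 3162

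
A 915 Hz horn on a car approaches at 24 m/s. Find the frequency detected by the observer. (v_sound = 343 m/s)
f_obs = f·v/(v − v_s) = 983.8 Hz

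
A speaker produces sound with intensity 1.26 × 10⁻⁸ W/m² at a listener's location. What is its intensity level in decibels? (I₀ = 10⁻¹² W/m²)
β = 10·log₁₀(I/I₀) = 41 dB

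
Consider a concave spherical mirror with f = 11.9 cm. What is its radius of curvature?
R = 2|f| = 23.8 cm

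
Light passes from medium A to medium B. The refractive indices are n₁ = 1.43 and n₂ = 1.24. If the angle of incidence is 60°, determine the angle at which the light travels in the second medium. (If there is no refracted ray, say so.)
sin θ₂ = (n₁/n₂)·sin θ₁ = 0.9987 → θ₂ = 87.1°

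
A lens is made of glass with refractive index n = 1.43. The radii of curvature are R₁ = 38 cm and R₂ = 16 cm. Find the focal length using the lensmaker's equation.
1/f = (n − 1)(1/R₁ − 1/R₂) → f = -64.27 cm (diverging lens)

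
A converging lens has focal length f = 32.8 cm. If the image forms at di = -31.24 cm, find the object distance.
1/do = 1/f − 1/di → do = 16 cm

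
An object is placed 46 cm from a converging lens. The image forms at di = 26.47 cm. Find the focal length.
1/f = 1/do + 1/di → f = 16.8 cm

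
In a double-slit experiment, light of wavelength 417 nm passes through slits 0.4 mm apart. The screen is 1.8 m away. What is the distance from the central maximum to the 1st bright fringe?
y = mλL/d = 1.877 mm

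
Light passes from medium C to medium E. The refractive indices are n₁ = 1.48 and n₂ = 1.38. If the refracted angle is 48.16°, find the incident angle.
sin θ₁ = (n₂/n₁)·sin θ₂ → θ₁ = 44°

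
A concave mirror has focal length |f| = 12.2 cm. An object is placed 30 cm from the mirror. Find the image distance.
f = +12.2 cm (concave); 1/di = 1/f − 1/do → di = 20.56 cm (real image, in front of mirror)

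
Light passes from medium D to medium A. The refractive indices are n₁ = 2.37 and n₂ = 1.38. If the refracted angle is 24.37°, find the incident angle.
sin θ₁ = (n₂/n₁)·sin θ₂ → θ₁ = 13.9°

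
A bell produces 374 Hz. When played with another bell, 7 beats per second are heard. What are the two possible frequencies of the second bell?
f₂ = 374 ± 7 Hz → 381 Hz or 367 Hz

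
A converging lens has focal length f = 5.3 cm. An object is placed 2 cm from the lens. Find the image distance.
1/di = 1/f − 1/do → di = -3.212 cm (virtual image)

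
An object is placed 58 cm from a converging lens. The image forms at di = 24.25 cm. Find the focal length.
1/f = 1/do + 1/di → f = 17.1 cm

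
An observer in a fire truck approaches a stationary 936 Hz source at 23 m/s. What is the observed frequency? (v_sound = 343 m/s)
f_obs = f·(v + v_o)/v = 998.8 Hz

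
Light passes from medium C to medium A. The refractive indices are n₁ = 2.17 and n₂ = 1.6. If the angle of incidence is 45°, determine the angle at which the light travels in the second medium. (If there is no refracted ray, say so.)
sin θ₂ = (n₁/n₂)·sin θ₁ = 0.959 → θ₂ = 73.54°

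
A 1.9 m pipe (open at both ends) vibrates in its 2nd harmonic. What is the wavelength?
λₙ = 2L/n = 1.9 m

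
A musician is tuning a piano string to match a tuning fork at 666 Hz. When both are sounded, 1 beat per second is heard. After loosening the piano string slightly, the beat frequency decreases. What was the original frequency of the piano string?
667 Hz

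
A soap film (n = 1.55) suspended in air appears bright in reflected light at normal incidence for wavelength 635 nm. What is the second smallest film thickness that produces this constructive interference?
2nt = (m − ½)λ with m = 2 → t = (m − ½)λ/(2n) = 307.3 nm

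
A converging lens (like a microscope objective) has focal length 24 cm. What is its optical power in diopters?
P = 1/f = 4.167 D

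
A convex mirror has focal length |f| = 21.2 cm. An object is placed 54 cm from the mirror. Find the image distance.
f = −21.2 cm (convex); 1/di = 1/f − 1/do → di = -15.22 cm (virtual image, behind mirror)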